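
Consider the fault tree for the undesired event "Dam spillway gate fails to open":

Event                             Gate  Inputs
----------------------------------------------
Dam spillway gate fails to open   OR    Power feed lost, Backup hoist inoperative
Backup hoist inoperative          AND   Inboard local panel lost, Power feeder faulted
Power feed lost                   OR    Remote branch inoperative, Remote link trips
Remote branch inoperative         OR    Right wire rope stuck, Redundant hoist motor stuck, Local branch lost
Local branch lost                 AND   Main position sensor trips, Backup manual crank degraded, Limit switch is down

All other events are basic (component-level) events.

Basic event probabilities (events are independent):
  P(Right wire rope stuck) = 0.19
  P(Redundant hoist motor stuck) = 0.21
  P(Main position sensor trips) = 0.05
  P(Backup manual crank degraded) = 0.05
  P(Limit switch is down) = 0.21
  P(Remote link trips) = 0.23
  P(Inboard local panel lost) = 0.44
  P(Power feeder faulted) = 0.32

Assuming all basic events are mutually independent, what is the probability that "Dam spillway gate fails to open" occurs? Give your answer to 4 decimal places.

0.5769

P(Local branch lost) [AND] = 0.05 × 0.05 × 0.21 = 0.000525
P(Remote branch inoperative) [OR] = 1 − (1−0.19) × (1−0.21) × (1−0.000525) = 0.360436
P(Power feed lost) [OR] = 1 − (1−0.360436) × (1−0.23) = 0.507536
P(Backup hoist inoperative) [AND] = 0.44 × 0.32 = 0.140800
P(Dam spillway gate fails to open) [OR] = 1 − (1−0.507536) × (1−0.140800) = 0.576875
Rounded to 4 decimal places: P(Dam spillway gate fails to open) ≈ 0.5769.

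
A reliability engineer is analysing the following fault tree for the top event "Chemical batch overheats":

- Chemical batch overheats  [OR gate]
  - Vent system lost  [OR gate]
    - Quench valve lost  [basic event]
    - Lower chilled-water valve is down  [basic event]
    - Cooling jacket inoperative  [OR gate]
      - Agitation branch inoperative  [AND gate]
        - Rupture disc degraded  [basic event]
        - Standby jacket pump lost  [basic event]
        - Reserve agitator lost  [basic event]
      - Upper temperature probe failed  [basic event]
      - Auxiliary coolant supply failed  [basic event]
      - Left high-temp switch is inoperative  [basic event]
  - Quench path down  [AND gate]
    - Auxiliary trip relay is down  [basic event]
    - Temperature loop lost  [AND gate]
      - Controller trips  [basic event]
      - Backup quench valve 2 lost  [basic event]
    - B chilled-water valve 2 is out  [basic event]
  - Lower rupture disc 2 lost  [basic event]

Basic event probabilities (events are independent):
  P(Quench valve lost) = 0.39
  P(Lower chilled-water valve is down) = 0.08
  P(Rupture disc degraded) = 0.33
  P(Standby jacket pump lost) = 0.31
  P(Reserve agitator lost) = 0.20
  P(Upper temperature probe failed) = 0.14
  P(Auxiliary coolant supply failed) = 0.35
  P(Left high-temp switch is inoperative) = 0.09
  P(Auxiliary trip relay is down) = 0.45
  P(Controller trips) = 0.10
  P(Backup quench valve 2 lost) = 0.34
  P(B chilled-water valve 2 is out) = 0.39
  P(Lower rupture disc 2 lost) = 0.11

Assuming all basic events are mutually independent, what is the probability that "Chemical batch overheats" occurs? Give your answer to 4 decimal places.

P(Agitation branch inoperative) [AND] = 0.33 × 0.31 × 0.20 = 0.020460
P(Cooling jacket inoperative) [OR] = 1 − (1−0.020460) × (1−0.14) × (1−0.35) × (1−0.09) = 0.501718
P(Vent system lost) [OR] = 1 − (1−0.39) × (1−0.08) × (1−0.501718) = 0.720364
P(Temperature loop lost) [AND] = 0.10 × 0.34 = 0.034000
P(Quench path down) [AND] = 0.45 × 0.034000 × 0.39 = 0.005967
P(Chemical batch overheats) [OR] = 1 − (1−0.720364) × (1−0.005967) × (1−0.11) = 0.752609
Rounded to 4 decimal places: P(Chemical batch overheats) ≈ 0.7526.

0.7526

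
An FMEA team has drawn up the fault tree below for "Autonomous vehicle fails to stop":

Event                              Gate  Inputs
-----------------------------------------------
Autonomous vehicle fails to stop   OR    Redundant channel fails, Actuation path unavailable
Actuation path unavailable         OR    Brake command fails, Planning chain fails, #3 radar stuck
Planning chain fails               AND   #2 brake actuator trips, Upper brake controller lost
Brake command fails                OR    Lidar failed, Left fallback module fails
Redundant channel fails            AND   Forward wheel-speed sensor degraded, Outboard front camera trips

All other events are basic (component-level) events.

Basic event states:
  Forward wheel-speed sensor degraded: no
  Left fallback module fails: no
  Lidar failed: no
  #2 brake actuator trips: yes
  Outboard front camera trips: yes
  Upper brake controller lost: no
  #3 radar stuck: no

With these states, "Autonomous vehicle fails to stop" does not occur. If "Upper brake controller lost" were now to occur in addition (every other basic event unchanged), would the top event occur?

Counterfactual: set "Upper brake controller lost" to occurred.
Redundant channel fails [AND]: Forward wheel-speed sensor degraded=not, Outboard front camera trips=occurs → not all inputs occur → does not occur.
Brake command fails [OR]: Lidar failed=not, Left fallback module fails=not → no input occurs → does not occur.
Planning chain fails [AND]: #2 brake actuator trips=occurs, Upper brake controller lost=occurs → all inputs occur → occurs.
Actuation path unavailable [OR]: Brake command fails=not, Planning chain fails=occurs, #3 radar stuck=not → at least one input occurs → occurs.
Autonomous vehicle fails to stop [OR]: Redundant channel fails=not, Actuation path unavailable=occurs → at least one input occurs → occurs.

Yes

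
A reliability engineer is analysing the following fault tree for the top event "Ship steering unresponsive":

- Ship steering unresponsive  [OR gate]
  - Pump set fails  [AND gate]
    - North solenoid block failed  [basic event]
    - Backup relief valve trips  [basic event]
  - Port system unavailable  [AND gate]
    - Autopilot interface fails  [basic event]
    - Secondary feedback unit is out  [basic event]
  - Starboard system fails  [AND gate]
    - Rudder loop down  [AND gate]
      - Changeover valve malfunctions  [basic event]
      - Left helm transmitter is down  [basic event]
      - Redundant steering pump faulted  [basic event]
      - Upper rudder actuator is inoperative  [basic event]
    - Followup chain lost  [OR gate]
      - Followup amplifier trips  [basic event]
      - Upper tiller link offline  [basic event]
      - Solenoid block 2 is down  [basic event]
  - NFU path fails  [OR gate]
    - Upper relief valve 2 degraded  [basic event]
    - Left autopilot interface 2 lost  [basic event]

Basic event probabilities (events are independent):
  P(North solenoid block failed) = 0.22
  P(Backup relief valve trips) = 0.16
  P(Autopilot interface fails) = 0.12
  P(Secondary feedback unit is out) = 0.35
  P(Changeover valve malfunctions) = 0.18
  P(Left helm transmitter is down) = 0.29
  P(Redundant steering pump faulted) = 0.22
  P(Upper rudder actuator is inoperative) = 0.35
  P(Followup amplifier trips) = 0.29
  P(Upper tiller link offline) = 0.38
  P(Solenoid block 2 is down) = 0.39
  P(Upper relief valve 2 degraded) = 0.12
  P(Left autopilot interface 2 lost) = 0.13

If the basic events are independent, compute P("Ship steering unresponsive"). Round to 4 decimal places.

P(Pump set fails) [AND] = 0.22 × 0.16 = 0.035200
P(Port system unavailable) [AND] = 0.12 × 0.35 = 0.042000
P(Rudder loop down) [AND] = 0.18 × 0.29 × 0.22 × 0.35 = 0.004019
P(Followup chain lost) [OR] = 1 − (1−0.29) × (1−0.38) × (1−0.39) = 0.731478
P(Starboard system fails) [AND] = 0.004019 × 0.731478 = 0.002940
P(NFU path fails) [OR] = 1 − (1−0.12) × (1−0.13) = 0.234400
P(Ship steering unresponsive) [OR] = 1 − (1−0.035200) × (1−0.042000) × (1−0.002940) × (1−0.234400) = 0.294453
Rounded to 4 decimal places: P(Ship steering unresponsive) ≈ 0.2945.

0.2945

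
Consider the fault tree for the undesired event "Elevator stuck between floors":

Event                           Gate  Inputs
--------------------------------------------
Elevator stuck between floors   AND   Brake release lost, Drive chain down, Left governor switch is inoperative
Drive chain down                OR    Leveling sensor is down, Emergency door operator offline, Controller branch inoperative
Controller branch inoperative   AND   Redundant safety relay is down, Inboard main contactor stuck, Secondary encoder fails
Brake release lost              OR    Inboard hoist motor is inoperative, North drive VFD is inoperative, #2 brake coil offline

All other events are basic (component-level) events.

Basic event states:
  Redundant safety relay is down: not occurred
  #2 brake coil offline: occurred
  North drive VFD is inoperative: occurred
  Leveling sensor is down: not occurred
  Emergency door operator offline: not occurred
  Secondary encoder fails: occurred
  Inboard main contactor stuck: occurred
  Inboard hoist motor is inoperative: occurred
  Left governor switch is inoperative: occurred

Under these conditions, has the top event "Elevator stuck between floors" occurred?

No

Brake release lost [OR]: Inboard hoist motor is inoperative=occurs, North drive VFD is inoperative=occurs, #2 brake coil offline=occurs → at least one input occurs → occurs.
Controller branch inoperative [AND]: Redundant safety relay is down=not, Inboard main contactor stuck=occurs, Secondary encoder fails=occurs → not all inputs occur → does not occur.
Drive chain down [OR]: Leveling sensor is down=not, Emergency door operator offline=not, Controller branch inoperative=not → no input occurs → does not occur.
Elevator stuck between floors [AND]: Brake release lost=occurs, Drive chain down=not, Left governor switch is inoperative=occurs → not all inputs occur → does not occur.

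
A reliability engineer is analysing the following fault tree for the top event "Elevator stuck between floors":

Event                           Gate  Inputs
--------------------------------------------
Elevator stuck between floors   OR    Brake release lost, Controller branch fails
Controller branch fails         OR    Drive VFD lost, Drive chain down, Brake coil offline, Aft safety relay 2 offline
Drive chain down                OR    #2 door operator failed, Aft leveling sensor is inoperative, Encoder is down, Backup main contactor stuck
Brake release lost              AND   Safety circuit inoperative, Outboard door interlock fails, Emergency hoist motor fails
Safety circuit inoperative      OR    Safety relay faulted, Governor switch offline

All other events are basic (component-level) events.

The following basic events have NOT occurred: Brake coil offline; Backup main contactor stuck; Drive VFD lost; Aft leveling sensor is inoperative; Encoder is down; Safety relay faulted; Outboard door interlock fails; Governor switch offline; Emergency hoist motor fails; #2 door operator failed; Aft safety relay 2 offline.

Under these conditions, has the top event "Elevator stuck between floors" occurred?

Safety circuit inoperative [OR]: Safety relay faulted=not, Governor switch offline=not → no input occurs → does not occur.
Brake release lost [AND]: Safety circuit inoperative=not, Outboard door interlock fails=not, Emergency hoist motor fails=not → not all inputs occur → does not occur.
Drive chain down [OR]: #2 door operator failed=not, Aft leveling sensor is inoperative=not, Encoder is down=not, Backup main contactor stuck=not → no input occurs → does not occur.
Controller branch fails [OR]: Drive VFD lost=not, Drive chain down=not, Brake coil offline=not, Aft safety relay 2 offline=not → no input occurs → does not occur.
Elevator stuck between floors [OR]: Brake release lost=not, Controller branch fails=not → no input occurs → does not occur.

No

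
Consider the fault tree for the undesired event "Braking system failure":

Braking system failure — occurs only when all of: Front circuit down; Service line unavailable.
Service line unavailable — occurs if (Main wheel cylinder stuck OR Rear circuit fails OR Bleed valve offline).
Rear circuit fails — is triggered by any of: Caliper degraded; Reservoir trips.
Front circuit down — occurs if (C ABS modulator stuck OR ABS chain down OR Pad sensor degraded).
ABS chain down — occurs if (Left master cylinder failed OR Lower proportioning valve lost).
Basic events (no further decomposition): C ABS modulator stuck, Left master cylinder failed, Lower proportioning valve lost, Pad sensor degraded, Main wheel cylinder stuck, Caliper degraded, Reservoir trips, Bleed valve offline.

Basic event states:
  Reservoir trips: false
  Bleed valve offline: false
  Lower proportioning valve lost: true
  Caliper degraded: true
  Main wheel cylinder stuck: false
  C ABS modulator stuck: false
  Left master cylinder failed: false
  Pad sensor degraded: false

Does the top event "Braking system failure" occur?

ABS chain down [OR]: Left master cylinder failed=not, Lower proportioning valve lost=occurs → at least one input occurs → occurs.
Front circuit down [OR]: C ABS modulator stuck=not, ABS chain down=occurs, Pad sensor degraded=not → at least one input occurs → occurs.
Rear circuit fails [OR]: Caliper degraded=occurs, Reservoir trips=not → at least one input occurs → occurs.
Service line unavailable [OR]: Main wheel cylinder stuck=not, Rear circuit fails=occurs, Bleed valve offline=not → at least one input occurs → occurs.
Braking system failure [AND]: Front circuit down=occurs, Service line unavailable=occurs → all inputs occur → occurs.

Yes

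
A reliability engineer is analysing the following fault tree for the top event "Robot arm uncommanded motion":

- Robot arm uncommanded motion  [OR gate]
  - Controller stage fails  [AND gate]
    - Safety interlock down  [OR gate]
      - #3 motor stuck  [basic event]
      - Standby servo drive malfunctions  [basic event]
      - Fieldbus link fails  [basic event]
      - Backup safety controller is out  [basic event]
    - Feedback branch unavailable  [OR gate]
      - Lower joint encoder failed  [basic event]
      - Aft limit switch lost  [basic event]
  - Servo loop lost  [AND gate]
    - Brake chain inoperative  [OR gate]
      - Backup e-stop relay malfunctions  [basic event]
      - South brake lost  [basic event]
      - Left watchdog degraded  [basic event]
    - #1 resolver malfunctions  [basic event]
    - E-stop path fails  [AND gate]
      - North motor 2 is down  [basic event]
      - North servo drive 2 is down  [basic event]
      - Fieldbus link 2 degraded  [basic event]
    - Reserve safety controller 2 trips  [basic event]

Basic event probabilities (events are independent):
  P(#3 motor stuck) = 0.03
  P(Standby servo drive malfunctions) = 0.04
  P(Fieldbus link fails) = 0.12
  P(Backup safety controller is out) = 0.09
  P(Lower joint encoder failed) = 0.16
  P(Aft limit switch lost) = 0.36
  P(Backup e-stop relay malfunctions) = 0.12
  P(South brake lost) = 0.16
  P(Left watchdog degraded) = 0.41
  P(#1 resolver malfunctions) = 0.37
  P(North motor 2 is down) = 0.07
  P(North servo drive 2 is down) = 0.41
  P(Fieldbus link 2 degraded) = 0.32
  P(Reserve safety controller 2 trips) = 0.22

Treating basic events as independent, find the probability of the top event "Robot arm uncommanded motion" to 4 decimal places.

0.1180

P(Safety interlock down) [OR] = 1 − (1−0.03) × (1−0.04) × (1−0.12) × (1−0.09) = 0.254295
P(Feedback branch unavailable) [OR] = 1 − (1−0.16) × (1−0.36) = 0.462400
P(Controller stage fails) [AND] = 0.254295 × 0.462400 = 0.117586
P(Brake chain inoperative) [OR] = 1 − (1−0.12) × (1−0.16) × (1−0.41) = 0.563872
P(E-stop path fails) [AND] = 0.07 × 0.41 × 0.32 = 0.009184
P(Servo loop lost) [AND] = 0.563872 × 0.37 × 0.009184 × 0.22 = 0.000422
P(Robot arm uncommanded motion) [OR] = 1 − (1−0.117586) × (1−0.000422) = 0.117958
Rounded to 4 decimal places: P(Robot arm uncommanded motion) ≈ 0.1180.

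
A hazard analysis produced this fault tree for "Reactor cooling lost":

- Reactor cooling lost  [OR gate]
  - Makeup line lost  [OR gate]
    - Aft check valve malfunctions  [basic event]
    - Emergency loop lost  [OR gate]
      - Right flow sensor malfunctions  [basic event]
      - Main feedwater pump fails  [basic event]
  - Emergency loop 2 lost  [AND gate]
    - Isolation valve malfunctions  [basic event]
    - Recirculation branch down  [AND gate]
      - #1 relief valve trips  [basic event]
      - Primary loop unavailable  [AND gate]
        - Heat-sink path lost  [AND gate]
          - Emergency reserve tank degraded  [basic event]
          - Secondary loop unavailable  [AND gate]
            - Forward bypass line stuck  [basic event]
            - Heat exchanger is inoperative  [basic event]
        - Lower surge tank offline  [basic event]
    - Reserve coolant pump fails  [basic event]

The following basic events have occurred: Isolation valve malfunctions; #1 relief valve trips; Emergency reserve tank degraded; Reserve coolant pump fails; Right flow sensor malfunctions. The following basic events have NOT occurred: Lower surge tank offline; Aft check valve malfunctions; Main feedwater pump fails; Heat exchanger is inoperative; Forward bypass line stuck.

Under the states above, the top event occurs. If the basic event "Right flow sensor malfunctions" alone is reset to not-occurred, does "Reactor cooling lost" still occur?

Counterfactual: set "Right flow sensor malfunctions" to not occurred.
Emergency loop lost [OR]: Right flow sensor malfunctions=not, Main feedwater pump fails=not → no input occurs → does not occur.
Makeup line lost [OR]: Aft check valve malfunctions=not, Emergency loop lost=not → no input occurs → does not occur.
Secondary loop unavailable [AND]: Forward bypass line stuck=not, Heat exchanger is inoperative=not → not all inputs occur → does not occur.
Heat-sink path lost [AND]: Emergency reserve tank degraded=occurs, Secondary loop unavailable=not → not all inputs occur → does not occur.
Primary loop unavailable [AND]: Heat-sink path lost=not, Lower surge tank offline=not → not all inputs occur → does not occur.
Recirculation branch down [AND]: #1 relief valve trips=occurs, Primary loop unavailable=not → not all inputs occur → does not occur.
Emergency loop 2 lost [AND]: Isolation valve malfunctions=occurs, Recirculation branch down=not, Reserve coolant pump fails=occurs → not all inputs occur → does not occur.
Reactor cooling lost [OR]: Makeup line lost=not, Emergency loop 2 lost=not → no input occurs → does not occur.

No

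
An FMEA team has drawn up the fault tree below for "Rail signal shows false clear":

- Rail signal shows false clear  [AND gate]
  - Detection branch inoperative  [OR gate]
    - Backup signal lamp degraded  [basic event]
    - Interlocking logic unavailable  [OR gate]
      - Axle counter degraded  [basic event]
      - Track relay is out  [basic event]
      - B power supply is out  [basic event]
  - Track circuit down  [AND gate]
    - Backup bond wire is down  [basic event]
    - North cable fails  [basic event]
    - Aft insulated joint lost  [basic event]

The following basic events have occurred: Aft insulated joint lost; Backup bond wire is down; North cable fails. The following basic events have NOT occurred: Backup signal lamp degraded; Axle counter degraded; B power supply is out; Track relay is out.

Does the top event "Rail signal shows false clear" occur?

No

Interlocking logic unavailable [OR]: Axle counter degraded=not, Track relay is out=not, B power supply is out=not → no input occurs → does not occur.
Detection branch inoperative [OR]: Backup signal lamp degraded=not, Interlocking logic unavailable=not → no input occurs → does not occur.
Track circuit down [AND]: Backup bond wire is down=occurs, North cable fails=occurs, Aft insulated joint lost=occurs → all inputs occur → occurs.
Rail signal shows false clear [AND]: Detection branch inoperative=not, Track circuit down=occurs → not all inputs occur → does not occur.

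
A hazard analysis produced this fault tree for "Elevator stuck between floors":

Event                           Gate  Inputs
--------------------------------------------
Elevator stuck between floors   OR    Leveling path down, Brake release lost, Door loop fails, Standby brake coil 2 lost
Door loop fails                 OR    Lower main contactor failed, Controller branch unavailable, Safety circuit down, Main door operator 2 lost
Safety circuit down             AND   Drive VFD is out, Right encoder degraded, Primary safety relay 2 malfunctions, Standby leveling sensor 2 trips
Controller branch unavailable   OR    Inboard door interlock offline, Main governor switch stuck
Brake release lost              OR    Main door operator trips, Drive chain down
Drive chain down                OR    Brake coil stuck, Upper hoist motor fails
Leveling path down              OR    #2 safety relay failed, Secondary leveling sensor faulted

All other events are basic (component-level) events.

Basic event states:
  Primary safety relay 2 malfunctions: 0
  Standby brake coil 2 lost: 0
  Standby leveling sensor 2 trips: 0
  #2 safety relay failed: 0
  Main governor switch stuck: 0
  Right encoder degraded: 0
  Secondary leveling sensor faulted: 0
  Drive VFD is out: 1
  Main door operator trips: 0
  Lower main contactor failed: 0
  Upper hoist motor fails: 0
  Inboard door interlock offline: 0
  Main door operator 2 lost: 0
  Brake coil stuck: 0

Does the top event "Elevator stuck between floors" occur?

No

Leveling path down [OR]: #2 safety relay failed=not, Secondary leveling sensor faulted=not → no input occurs → does not occur.
Drive chain down [OR]: Brake coil stuck=not, Upper hoist motor fails=not → no input occurs → does not occur.
Brake release lost [OR]: Main door operator trips=not, Drive chain down=not → no input occurs → does not occur.
Controller branch unavailable [OR]: Inboard door interlock offline=not, Main governor switch stuck=not → no input occurs → does not occur.
Safety circuit down [AND]: Drive VFD is out=occurs, Right encoder degraded=not, Primary safety relay 2 malfunctions=not, Standby leveling sensor 2 trips=not → not all inputs occur → does not occur.
Door loop fails [OR]: Lower main contactor failed=not, Controller branch unavailable=not, Safety circuit down=not, Main door operator 2 lost=not → no input occurs → does not occur.
Elevator stuck between floors [OR]: Leveling path down=not, Brake release lost=not, Door loop fails=not, Standby brake coil 2 lost=not → no input occurs → does not occur.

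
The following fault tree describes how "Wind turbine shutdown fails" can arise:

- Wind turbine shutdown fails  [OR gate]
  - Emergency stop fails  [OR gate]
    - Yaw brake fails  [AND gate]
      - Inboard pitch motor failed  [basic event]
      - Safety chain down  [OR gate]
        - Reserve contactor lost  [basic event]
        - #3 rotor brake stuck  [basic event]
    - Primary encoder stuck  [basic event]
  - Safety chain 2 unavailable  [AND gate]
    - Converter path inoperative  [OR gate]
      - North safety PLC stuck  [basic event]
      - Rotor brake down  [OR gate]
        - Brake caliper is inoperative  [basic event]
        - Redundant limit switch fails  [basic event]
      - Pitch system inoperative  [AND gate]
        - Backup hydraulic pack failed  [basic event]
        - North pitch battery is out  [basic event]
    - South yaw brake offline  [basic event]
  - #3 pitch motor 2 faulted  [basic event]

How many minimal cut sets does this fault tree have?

Safety chain down [OR]: union of children's cut sets → 2 cut set(s).
Yaw brake fails [AND]: one cut set from each child combined → 1 × 2 = 2 cut set(s).
Emergency stop fails [OR]: union of children's cut sets → 3 cut set(s).
Rotor brake down [OR]: union of children's cut sets → 2 cut set(s).
Pitch system inoperative [AND]: one cut set from each child combined → 1 × 1 = 1 cut set(s).
Converter path inoperative [OR]: union of children's cut sets → 4 cut set(s).
Safety chain 2 unavailable [AND]: one cut set from each child combined → 4 × 1 = 4 cut set(s).
Wind turbine shutdown fails [OR]: union of children's cut sets → 8 cut set(s).
Minimal cut sets: {Inboard pitch motor failed, Reserve contactor lost}; {#3 rotor brake stuck, Inboard pitch motor failed}; {Primary encoder stuck}; {North safety PLC stuck, South yaw brake offline}; {Brake caliper is inoperative, South yaw brake offline}; {Redundant limit switch fails, South yaw brake offline}; {Backup hydraulic pack failed, North pitch battery is out, South yaw brake offline}; {#3 pitch motor 2 faulted}.

8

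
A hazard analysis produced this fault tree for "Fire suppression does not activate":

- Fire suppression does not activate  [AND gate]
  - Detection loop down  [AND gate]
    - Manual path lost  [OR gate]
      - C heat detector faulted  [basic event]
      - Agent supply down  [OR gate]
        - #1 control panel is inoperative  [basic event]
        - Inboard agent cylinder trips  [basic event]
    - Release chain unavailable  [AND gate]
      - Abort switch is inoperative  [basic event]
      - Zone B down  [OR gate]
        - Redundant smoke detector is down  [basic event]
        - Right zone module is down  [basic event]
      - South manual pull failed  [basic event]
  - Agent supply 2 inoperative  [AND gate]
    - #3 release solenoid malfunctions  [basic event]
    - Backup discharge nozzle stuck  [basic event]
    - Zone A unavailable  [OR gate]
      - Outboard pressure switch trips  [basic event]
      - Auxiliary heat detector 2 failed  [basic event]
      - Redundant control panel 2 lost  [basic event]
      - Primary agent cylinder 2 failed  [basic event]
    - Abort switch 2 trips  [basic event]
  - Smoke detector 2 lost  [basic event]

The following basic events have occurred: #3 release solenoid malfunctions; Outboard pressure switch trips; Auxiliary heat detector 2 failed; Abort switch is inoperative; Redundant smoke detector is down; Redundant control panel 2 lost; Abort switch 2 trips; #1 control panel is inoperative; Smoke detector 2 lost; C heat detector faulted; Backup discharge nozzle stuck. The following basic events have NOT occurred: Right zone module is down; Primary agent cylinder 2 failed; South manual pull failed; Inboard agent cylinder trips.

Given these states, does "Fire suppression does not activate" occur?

Agent supply down [OR]: #1 control panel is inoperative=occurs, Inboard agent cylinder trips=not → at least one input occurs → occurs.
Manual path lost [OR]: C heat detector faulted=occurs, Agent supply down=occurs → at least one input occurs → occurs.
Zone B down [OR]: Redundant smoke detector is down=occurs, Right zone module is down=not → at least one input occurs → occurs.
Release chain unavailable [AND]: Abort switch is inoperative=occurs, Zone B down=occurs, South manual pull failed=not → not all inputs occur → does not occur.
Detection loop down [AND]: Manual path lost=occurs, Release chain unavailable=not → not all inputs occur → does not occur.
Zone A unavailable [OR]: Outboard pressure switch trips=occurs, Auxiliary heat detector 2 failed=occurs, Redundant control panel 2 lost=occurs, Primary agent cylinder 2 failed=not → at least one input occurs → occurs.
Agent supply 2 inoperative [AND]: #3 release solenoid malfunctions=occurs, Backup discharge nozzle stuck=occurs, Zone A unavailable=occurs, Abort switch 2 trips=occurs → all inputs occur → occurs.
Fire suppression does not activate [AND]: Detection loop down=not, Agent supply 2 inoperative=occurs, Smoke detector 2 lost=occurs → not all inputs occur → does not occur.

No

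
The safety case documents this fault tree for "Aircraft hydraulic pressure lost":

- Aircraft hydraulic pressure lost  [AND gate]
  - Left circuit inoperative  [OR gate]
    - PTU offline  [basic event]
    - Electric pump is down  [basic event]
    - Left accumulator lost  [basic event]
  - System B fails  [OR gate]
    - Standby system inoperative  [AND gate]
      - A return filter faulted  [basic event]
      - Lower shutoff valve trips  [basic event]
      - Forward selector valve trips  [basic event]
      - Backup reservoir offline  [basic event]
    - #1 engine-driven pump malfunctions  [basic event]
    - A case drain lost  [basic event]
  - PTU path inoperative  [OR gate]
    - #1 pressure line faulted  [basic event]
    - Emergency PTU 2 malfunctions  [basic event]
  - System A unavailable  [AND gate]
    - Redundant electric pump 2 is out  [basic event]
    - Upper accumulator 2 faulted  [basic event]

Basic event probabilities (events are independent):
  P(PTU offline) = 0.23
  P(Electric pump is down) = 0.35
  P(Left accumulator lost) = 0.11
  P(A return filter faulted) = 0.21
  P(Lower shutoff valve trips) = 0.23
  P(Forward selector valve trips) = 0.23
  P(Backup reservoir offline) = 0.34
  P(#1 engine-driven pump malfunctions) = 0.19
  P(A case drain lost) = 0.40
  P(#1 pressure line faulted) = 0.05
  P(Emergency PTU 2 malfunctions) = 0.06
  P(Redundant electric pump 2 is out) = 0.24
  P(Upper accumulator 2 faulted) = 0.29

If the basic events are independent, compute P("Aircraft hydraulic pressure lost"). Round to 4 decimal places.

0.0021

P(Left circuit inoperative) [OR] = 1 − (1−0.23) × (1−0.35) × (1−0.11) = 0.554555
P(Standby system inoperative) [AND] = 0.21 × 0.23 × 0.23 × 0.34 = 0.003777
P(System B fails) [OR] = 1 − (1−0.003777) × (1−0.19) × (1−0.40) = 0.515836
P(PTU path inoperative) [OR] = 1 − (1−0.05) × (1−0.06) = 0.107000
P(System A unavailable) [AND] = 0.24 × 0.29 = 0.069600
P(Aircraft hydraulic pressure lost) [AND] = 0.554555 × 0.515836 × 0.107000 × 0.069600 = 0.002130
Rounded to 4 decimal places: P(Aircraft hydraulic pressure lost) ≈ 0.0021.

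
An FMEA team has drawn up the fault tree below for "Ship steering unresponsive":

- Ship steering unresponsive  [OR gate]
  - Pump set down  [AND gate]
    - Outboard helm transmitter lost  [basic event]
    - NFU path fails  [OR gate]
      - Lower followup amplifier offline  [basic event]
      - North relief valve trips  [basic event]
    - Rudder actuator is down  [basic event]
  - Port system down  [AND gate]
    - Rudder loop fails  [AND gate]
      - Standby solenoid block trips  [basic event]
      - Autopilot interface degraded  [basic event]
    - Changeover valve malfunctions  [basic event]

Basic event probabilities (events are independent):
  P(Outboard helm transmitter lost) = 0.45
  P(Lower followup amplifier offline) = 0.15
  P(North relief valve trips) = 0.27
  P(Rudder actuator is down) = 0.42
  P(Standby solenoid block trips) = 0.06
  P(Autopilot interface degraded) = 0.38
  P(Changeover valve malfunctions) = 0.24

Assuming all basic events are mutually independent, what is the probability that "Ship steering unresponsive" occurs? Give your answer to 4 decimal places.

0.0768

P(NFU path fails) [OR] = 1 − (1−0.15) × (1−0.27) = 0.379500
P(Pump set down) [AND] = 0.45 × 0.379500 × 0.42 = 0.071726
P(Rudder loop fails) [AND] = 0.06 × 0.38 = 0.022800
P(Port system down) [AND] = 0.022800 × 0.24 = 0.005472
P(Ship steering unresponsive) [OR] = 1 − (1−0.071726) × (1−0.005472) = 0.076806
Rounded to 4 decimal places: P(Ship steering unresponsive) ≈ 0.0768.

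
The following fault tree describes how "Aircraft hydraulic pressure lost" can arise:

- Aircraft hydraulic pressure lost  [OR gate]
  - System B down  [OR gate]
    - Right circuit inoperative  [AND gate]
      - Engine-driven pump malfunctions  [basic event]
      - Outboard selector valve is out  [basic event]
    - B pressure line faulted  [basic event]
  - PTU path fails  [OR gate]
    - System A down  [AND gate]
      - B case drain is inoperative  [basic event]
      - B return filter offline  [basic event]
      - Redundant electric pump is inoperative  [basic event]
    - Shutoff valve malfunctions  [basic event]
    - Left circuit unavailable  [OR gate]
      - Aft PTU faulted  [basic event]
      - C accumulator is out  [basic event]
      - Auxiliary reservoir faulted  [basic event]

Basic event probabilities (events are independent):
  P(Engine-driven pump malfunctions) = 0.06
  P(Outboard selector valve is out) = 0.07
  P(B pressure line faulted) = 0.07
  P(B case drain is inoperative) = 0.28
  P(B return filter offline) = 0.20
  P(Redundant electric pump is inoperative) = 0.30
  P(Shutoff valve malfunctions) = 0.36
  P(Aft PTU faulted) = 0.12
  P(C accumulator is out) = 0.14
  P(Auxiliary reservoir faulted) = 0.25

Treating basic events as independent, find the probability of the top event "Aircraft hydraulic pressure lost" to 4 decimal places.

P(Right circuit inoperative) [AND] = 0.06 × 0.07 = 0.004200
P(System B down) [OR] = 1 − (1−0.004200) × (1−0.07) = 0.073906
P(System A down) [AND] = 0.28 × 0.20 × 0.30 = 0.016800
P(Left circuit unavailable) [OR] = 1 − (1−0.12) × (1−0.14) × (1−0.25) = 0.432400
P(PTU path fails) [OR] = 1 − (1−0.016800) × (1−0.36) × (1−0.432400) = 0.642839
P(Aircraft hydraulic pressure lost) [OR] = 1 − (1−0.073906) × (1−0.642839) = 0.669235
Rounded to 4 decimal places: P(Aircraft hydraulic pressure lost) ≈ 0.6692.

0.6692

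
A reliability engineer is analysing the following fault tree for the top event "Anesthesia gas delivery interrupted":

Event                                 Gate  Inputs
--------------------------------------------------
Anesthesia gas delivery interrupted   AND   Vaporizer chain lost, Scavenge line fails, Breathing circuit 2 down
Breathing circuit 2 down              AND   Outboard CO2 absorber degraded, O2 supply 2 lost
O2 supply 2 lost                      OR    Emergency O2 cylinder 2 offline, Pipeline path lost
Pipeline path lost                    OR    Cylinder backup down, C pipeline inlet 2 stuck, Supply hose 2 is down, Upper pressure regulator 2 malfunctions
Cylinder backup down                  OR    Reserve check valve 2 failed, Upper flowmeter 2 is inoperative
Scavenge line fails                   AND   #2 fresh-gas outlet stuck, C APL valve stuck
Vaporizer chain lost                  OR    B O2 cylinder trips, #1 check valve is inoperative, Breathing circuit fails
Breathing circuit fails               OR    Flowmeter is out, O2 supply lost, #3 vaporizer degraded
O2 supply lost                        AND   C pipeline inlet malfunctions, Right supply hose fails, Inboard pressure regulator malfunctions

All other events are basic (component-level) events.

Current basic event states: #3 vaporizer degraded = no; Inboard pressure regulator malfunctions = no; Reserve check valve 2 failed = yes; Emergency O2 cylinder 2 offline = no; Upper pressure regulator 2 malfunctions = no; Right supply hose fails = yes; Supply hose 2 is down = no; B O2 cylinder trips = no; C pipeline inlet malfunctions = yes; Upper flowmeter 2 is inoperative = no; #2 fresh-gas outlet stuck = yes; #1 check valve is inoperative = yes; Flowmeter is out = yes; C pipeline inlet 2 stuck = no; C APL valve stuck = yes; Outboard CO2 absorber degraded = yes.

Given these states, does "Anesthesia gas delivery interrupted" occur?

O2 supply lost [AND]: C pipeline inlet malfunctions=occurs, Right supply hose fails=occurs, Inboard pressure regulator malfunctions=not → not all inputs occur → does not occur.
Breathing circuit fails [OR]: Flowmeter is out=occurs, O2 supply lost=not, #3 vaporizer degraded=not → at least one input occurs → occurs.
Vaporizer chain lost [OR]: B O2 cylinder trips=not, #1 check valve is inoperative=occurs, Breathing circuit fails=occurs → at least one input occurs → occurs.
Scavenge line fails [AND]: #2 fresh-gas outlet stuck=occurs, C APL valve stuck=occurs → all inputs occur → occurs.
Cylinder backup down [OR]: Reserve check valve 2 failed=occurs, Upper flowmeter 2 is inoperative=not → at least one input occurs → occurs.
Pipeline path lost [OR]: Cylinder backup down=occurs, C pipeline inlet 2 stuck=not, Supply hose 2 is down=not, Upper pressure regulator 2 malfunctions=not → at least one input occurs → occurs.
O2 supply 2 lost [OR]: Emergency O2 cylinder 2 offline=not, Pipeline path lost=occurs → at least one input occurs → occurs.
Breathing circuit 2 down [AND]: Outboard CO2 absorber degraded=occurs, O2 supply 2 lost=occurs → all inputs occur → occurs.
Anesthesia gas delivery interrupted [AND]: Vaporizer chain lost=occurs, Scavenge line fails=occurs, Breathing circuit 2 down=occurs → all inputs occur → occurs.

Yes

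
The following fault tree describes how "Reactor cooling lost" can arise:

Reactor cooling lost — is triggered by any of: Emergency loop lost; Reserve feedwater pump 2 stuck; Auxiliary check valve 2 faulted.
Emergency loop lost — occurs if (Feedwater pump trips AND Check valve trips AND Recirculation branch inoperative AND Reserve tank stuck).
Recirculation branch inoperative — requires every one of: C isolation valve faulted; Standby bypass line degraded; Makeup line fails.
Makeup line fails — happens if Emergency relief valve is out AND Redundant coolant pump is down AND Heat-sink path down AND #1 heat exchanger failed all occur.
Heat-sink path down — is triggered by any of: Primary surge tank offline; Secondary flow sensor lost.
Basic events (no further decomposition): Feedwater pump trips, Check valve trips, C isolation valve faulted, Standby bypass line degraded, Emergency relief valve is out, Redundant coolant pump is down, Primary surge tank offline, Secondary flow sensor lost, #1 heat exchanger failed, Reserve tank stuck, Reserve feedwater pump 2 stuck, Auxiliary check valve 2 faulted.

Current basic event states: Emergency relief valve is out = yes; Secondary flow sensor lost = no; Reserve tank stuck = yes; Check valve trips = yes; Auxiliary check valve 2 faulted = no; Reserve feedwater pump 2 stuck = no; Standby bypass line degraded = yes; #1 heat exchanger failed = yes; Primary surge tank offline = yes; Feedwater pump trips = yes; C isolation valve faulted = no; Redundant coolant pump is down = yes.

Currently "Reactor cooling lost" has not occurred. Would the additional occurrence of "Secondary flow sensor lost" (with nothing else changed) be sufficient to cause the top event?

No

Counterfactual: set "Secondary flow sensor lost" to occurred.
Heat-sink path down [OR]: Primary surge tank offline=occurs, Secondary flow sensor lost=occurs → at least one input occurs → occurs.
Makeup line fails [AND]: Emergency relief valve is out=occurs, Redundant coolant pump is down=occurs, Heat-sink path down=occurs, #1 heat exchanger failed=occurs → all inputs occur → occurs.
Recirculation branch inoperative [AND]: C isolation valve faulted=not, Standby bypass line degraded=occurs, Makeup line fails=occurs → not all inputs occur → does not occur.
Emergency loop lost [AND]: Feedwater pump trips=occurs, Check valve trips=occurs, Recirculation branch inoperative=not, Reserve tank stuck=occurs → not all inputs occur → does not occur.
Reactor cooling lost [OR]: Emergency loop lost=not, Reserve feedwater pump 2 stuck=not, Auxiliary check valve 2 faulted=not → no input occurs → does not occur.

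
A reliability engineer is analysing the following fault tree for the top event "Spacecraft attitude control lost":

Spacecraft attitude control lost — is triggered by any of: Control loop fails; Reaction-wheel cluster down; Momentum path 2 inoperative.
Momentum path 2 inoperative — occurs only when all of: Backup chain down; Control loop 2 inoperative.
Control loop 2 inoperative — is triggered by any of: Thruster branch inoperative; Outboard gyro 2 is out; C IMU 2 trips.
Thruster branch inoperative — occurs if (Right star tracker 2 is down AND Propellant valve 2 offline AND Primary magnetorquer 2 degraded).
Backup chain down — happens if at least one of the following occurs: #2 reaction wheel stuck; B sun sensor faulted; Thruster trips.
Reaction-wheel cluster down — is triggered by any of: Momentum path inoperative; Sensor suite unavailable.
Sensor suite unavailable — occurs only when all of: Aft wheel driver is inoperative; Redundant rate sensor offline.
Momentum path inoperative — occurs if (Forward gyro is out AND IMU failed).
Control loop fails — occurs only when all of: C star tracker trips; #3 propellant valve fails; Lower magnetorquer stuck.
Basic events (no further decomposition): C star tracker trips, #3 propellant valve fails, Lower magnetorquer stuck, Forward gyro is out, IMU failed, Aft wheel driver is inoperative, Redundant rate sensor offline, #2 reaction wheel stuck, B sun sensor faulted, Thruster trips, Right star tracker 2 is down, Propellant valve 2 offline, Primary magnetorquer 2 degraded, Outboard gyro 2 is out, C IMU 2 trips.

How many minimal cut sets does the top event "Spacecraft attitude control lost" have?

12

Control loop fails [AND]: one cut set from each child combined → 1 × 1 × 1 = 1 cut set(s).
Momentum path inoperative [AND]: one cut set from each child combined → 1 × 1 = 1 cut set(s).
Sensor suite unavailable [AND]: one cut set from each child combined → 1 × 1 = 1 cut set(s).
Reaction-wheel cluster down [OR]: union of children's cut sets → 2 cut set(s).
Backup chain down [OR]: union of children's cut sets → 3 cut set(s).
Thruster branch inoperative [AND]: one cut set from each child combined → 1 × 1 × 1 = 1 cut set(s).
Control loop 2 inoperative [OR]: union of children's cut sets → 3 cut set(s).
Momentum path 2 inoperative [AND]: one cut set from each child combined → 3 × 3 = 9 cut set(s).
Spacecraft attitude control lost [OR]: union of children's cut sets → 12 cut set(s).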